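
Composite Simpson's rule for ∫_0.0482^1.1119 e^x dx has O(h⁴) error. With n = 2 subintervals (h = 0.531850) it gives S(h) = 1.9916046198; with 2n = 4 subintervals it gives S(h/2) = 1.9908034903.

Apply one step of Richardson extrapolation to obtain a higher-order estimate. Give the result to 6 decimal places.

1.990750

Method order is 4; weight 2^4 = 16.
16 × 1.9908034903 = 31.8528558448; subtract 1.9916046198 → 29.8612512250
Denominator 16 − 1 = 15.
Extrapolated: 29.8612512250 / 15 = 1.9907500817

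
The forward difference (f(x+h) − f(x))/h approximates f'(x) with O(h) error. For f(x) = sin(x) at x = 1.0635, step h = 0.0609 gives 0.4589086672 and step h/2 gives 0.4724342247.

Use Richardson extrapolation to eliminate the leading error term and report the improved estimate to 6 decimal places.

r = 1: numerator weight 2, denominator 1.
Weighted: 0.9448684494 − 0.4589086672 = 0.4859597822
0.4859597822 ÷ 1 = 0.4859597822
Shift from A(h/2): +0.0135255575.

0.485960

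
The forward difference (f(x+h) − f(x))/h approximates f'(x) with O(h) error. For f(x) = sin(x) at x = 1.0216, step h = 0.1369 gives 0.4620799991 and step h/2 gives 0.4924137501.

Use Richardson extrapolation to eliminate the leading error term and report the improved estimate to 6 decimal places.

Leading term ∝ h^1; use weight 2 = 2^1.
2·0.4924137501 = 0.9848275002; 0.9848275002 − 0.4620799991 = 0.5227475011
(2·0.4924137501 − 0.4620799991)/(2 − 1) = 0.5227475011
Gap between inputs: 3.033e-02; correction applied: +0.0303337510.

0.522748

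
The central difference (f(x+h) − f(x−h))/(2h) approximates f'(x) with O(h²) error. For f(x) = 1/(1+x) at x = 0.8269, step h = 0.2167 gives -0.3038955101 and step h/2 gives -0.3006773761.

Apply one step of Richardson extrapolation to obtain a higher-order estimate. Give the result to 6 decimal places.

r = 2: numerator weight 4, denominator 3.
Difference of the inputs: -0.3006773761 − (-0.3038955101) = 0.0032181340
Correction (A(h/2) − A(h))/(4 − 1) = 0.0032181340/3 = 0.0010727113
R = A(h/2) + (A(h/2) − A(h))/3 = -0.3006773761 + 0.0010727113 = -0.2996046648
Gap between inputs: 3.218e-03; correction applied: +0.0010727113.

-0.299605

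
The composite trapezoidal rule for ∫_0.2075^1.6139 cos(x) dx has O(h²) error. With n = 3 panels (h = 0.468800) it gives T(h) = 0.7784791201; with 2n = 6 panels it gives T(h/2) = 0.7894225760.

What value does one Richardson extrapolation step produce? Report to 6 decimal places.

0.793070

Error is O(h^2); halving h shrinks it by 2^2 = 4.
4·0.7894225760 = 3.1576903040; subtract 0.7784791201 → 2.3792111839
Extrapolated: 2.3792111839 / 3 = 0.7930703946
Gap between inputs: 1.094e-02; correction applied: +0.0036478186.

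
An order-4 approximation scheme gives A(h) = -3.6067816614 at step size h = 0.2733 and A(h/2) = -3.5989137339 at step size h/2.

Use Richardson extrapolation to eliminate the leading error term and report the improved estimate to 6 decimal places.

Error is O(h^4); halving h shrinks it by 2^4 = 16.
A(h/2) − A(h) = -3.5989137339 − (-3.6067816614) = 0.0078679275
Divide by 2^4 − 1 = 15: 0.0078679275/15 = 0.0005245285
R = A(h/2) + (A(h/2) − A(h))/15 = -3.5989137339 + 0.0005245285 = -3.5983892054
Correction |R − A(h/2)| = 5.245e-04; gap |A(h/2) − A(h)| = 7.868e-03.

-3.598389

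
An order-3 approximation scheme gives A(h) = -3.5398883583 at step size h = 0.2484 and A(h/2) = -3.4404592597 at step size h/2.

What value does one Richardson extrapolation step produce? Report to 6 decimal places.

Order 3 gives 2^r = 8 and 2^r − 1 = 7.
8·(-3.4404592597) = -27.5236740776; (-27.5236740776) − (-3.5398883583) = -23.9837857193
(8·(-3.4404592597) − (-3.5398883583))/(8 − 1) = -3.4262551028
Shift from A(h/2): +0.0142041569.

-3.426255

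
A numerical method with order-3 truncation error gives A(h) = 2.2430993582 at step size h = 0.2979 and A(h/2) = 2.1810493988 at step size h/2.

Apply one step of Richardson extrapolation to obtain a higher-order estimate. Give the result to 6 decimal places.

2.172185

r = 3, so 2^r = 8.
A(h/2) − A(h) = 2.1810493988 − 2.2430993582 = -0.0620499594
Divide by 2^3 − 1 = 7: (-0.0620499594)/7 = -0.0088642799
R = 2.1810493988 − 0.0088642799 = 2.1721851189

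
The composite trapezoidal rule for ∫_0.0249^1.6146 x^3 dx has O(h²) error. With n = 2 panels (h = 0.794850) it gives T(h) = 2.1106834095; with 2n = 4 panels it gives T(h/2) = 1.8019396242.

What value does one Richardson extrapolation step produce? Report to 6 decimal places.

With r = 2 the leading error scales as h^2, so the weight is 2^2 = 4.
Numerator 4 × A(h/2) − A(h) = 4 × 1.8019396242 − 2.1106834095 = 5.0970750873
R = 5.0970750873/3 = 1.6990250291
Correction |R − A(h/2)| = 1.029e-01; gap |A(h/2) − A(h)| = 3.087e-01.

1.699025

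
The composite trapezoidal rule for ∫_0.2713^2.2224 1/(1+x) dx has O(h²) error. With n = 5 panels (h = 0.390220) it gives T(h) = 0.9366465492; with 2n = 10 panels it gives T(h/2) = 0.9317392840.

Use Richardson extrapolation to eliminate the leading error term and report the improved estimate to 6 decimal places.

0.930104

With r = 2 the leading error scales as h^2, so the weight is 2^2 = 4.
4·0.9317392840 = 3.7269571360; subtract 0.9366465492 → 2.7903105868
(4·0.9317392840 − 0.9366465492)/(4 − 1) = 0.9301035289
Gap between inputs: 4.907e-03; correction applied: −0.0016357551.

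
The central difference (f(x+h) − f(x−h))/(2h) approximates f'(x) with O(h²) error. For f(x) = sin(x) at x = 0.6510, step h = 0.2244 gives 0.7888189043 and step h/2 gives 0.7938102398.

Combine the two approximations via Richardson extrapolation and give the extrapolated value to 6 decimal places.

Method order is 2; weight 2^2 = 4.
Weighted: 3.1752409592 − 0.7888189043 = 2.3864220549
Denominator 4 − 1 = 3.
Extrapolated: 2.3864220549 / 3 = 0.7954740183

0.795474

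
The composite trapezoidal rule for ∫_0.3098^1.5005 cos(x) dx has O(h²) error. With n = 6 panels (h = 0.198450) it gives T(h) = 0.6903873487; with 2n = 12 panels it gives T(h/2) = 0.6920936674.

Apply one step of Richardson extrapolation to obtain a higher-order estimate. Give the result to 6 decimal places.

0.692662

Leading term ∝ h^2; use weight 4 = 2^2.
Weighted: 2.7683746696 − 0.6903873487 = 2.0779873209
2.0779873209 ÷ 3 = 0.6926624403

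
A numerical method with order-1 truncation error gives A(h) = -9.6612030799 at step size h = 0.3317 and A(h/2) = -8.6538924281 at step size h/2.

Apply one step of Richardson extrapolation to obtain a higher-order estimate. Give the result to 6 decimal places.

-7.646582

Error is O(h^1); halving h shrinks it by 2^1 = 2.
2^1·A(h/2) = -17.3077848562; minus A(h) gives -7.6465817763.
(-7.6465817763) ÷ 1 = -7.6465817763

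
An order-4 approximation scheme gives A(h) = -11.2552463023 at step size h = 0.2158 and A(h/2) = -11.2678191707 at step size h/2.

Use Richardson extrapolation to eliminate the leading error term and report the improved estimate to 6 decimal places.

-11.268657

r = 4: numerator weight 16, denominator 15.
16 × (-11.2678191707) = -180.2851067312; (-180.2851067312) − (-11.2552463023) = -169.0298604289
Divide by 2^4 − 1 = 15.
Result: -11.2686573619
Correction |R − A(h/2)| = 8.382e-04; gap |A(h/2) − A(h)| = 1.257e-02.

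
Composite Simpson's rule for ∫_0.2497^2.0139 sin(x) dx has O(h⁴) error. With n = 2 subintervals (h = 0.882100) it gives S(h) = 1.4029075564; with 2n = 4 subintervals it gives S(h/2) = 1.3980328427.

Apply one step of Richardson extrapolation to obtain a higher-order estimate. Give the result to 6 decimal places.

With r = 4 the leading error scales as h^4, so the weight is 2^4 = 16.
16*1.3980328427 − 1.4029075564 = 20.9656179268
R = 20.9656179268/15 = 1.3977078618
Shift from A(h/2): −0.0003249809.

1.397708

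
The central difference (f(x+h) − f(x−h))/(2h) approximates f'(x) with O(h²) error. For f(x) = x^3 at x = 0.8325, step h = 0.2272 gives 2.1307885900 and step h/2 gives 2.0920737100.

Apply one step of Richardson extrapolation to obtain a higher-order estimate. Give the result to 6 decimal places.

The method has order 2: 2^2 = 4.
Difference of the inputs: 2.0920737100 − 2.1307885900 = -0.0387148800
Correction (A(h/2) − A(h))/(4 − 1) = (-0.0387148800)/3 = -0.0129049600
R = A(h/2) + (A(h/2) − A(h))/3 = 2.0920737100 − 0.0129049600 = 2.0791687500
Gap between inputs: 3.871e-02; correction applied: −0.0129049600.

2.079169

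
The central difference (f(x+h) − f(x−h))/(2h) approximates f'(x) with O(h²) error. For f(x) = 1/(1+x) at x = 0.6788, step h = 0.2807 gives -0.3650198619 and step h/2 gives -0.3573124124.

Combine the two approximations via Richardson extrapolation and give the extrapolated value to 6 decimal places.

Error is O(h^2); halving h shrinks it by 2^2 = 4.
Numerator 4·A(h/2) − A(h) = 4·(-0.3573124124) − (-0.3650198619) = -1.0642297877
Denominator 4 − 1 = 3.
(4·(-0.3573124124) − (-0.3650198619))/(4 − 1) = -0.3547432626
Correction |R − A(h/2)| = 2.569e-03; gap |A(h/2) − A(h)| = 7.707e-03.

-0.354743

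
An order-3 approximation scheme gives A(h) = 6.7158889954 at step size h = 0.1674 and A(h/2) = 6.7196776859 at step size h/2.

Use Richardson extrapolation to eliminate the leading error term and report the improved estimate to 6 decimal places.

6.720219

With r = 3 the leading error scales as h^3, so the weight is 2^3 = 8.
8*6.7196776859 = 53.7574214872; subtract 6.7158889954 → 47.0415324918
Divide by 2^3 − 1 = 7.
Result: 6.7202189274
Shift from A(h/2): +0.0005412415.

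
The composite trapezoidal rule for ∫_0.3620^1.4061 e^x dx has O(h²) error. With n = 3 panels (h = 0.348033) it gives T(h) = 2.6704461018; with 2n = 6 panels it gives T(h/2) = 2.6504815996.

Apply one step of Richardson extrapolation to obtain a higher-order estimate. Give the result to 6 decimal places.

Method order is 2; weight 2^2 = 4.
A(h/2) − A(h) = 2.6504815996 − 2.6704461018 = -0.0199645022
Divide by 2^2 − 1 = 3: (-0.0199645022)/3 = -0.0066548341
R = A(h/2) + (A(h/2) − A(h))/3 = 2.6504815996 − 0.0066548341 = 2.6438267655

2.643827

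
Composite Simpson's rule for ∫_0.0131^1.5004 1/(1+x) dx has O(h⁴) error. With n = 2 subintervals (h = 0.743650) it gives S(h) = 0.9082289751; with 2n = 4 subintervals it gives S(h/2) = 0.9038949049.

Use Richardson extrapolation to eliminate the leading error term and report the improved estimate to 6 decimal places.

0.903606

Method order is 4; weight 2^4 = 16.
Difference of the inputs: 0.9038949049 − 0.9082289751 = -0.0043340702
Correction (A(h/2) − A(h))/(16 − 1) = (-0.0043340702)/15 = -0.0002889380
R = A(h/2) + (A(h/2) − A(h))/15 = 0.9038949049 − 0.0002889380 = 0.9036059669
Gap between inputs: 4.334e-03; correction applied: −0.0002889380.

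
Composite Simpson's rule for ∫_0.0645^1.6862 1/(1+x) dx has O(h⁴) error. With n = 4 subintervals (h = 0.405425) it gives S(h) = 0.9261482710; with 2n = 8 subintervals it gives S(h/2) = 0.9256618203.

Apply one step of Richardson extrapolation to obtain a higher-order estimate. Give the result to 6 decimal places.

r = 4: numerator weight 16, denominator 15.
2^4·A(h/2) = 14.8105891248; minus A(h) gives 13.8844408538.
Denominator 16 − 1 = 15.
Extrapolated: 13.8844408538 / 15 = 0.9256293903

0.925629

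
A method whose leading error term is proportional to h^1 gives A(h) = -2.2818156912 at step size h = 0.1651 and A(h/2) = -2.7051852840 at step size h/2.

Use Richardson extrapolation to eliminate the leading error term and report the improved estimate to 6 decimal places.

With r = 1 the leading error scales as h^1, so the weight is 2^1 = 2.
Numerator 2×A(h/2) − A(h) = 2×(-2.7051852840) − (-2.2818156912) = -3.1285548768
(-3.1285548768) ÷ 1 = -3.1285548768

-3.128555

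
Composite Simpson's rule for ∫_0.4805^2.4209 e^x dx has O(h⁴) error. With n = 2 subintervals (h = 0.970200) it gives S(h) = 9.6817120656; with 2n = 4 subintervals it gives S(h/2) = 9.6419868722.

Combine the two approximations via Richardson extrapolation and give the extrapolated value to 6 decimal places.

Method order is 4; weight 2^4 = 16.
Weighted: 154.2717899552 − 9.6817120656 = 144.5900778896
R = 144.5900778896/15 = 9.6393385260

9.639339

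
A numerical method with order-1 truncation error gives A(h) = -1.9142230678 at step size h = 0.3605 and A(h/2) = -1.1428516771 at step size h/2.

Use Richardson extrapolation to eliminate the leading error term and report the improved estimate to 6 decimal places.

-0.371480

Method order is 1; weight 2^1 = 2.
Top: 2(-1.1428516771) − (-1.9142230678) = -0.3714802864
(-0.3714802864) ÷ 1 = -0.3714802864
Shift from A(h/2): +0.7713713907.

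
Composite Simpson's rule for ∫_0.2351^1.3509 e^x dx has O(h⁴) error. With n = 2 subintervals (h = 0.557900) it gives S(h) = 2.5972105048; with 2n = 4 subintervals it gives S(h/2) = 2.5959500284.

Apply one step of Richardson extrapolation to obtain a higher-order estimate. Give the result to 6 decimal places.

r = 4, so 2^r = 16.
16×2.5959500284 − 2.5972105048 = 38.9379899496
Divide by 2^4 − 1 = 15.
38.9379899496 ÷ 15 = 2.5958659966

2.595866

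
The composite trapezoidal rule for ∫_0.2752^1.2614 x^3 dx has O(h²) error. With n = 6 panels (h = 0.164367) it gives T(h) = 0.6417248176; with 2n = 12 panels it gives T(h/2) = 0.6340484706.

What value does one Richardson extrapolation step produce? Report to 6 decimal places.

With r = 2 the leading error scales as h^2, so the weight is 2^2 = 4.
Difference of the inputs: 0.6340484706 − 0.6417248176 = -0.0076763470
Correction (A(h/2) − A(h))/(4 − 1) = (-0.0076763470)/3 = -0.0025587823
R = 0.6340484706 − 0.0025587823 = 0.6314896883
Shift from A(h/2): −0.0025587823.

0.631490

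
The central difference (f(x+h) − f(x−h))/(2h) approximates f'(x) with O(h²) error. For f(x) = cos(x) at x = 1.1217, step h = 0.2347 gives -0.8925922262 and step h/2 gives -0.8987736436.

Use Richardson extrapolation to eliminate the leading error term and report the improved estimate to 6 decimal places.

-0.900834

r = 2, so 2^r = 4.
Numerator 4×A(h/2) − A(h) = 4×(-0.8987736436) − (-0.8925922262) = -2.7025023482
Divide by 2^2 − 1 = 3.
So the Richardson estimate is -0.9008341161.
Shift from A(h/2): −0.0020604725.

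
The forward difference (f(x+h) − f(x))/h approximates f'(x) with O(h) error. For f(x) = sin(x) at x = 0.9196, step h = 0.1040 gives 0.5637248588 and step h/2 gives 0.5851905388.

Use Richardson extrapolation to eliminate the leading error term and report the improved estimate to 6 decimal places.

Leading term ∝ h^1; use weight 2 = 2^1.
2*0.5851905388 = 1.1703810776; 1.1703810776 − 0.5637248588 = 0.6066562188
Denominator 2 − 1 = 1.
(2*0.5851905388 − 0.5637248588)/(2 − 1) = 0.6066562188
Shift from A(h/2): +0.0214656800.

0.606656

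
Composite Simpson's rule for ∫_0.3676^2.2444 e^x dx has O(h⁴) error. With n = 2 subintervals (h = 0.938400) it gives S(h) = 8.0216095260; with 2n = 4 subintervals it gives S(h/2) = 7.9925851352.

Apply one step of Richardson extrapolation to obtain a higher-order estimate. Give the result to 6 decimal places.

r = 4, so 2^r = 16.
2^4 × A(h/2) = 127.8813621632; minus A(h) gives 119.8597526372.
Denominator 16 − 1 = 15.
Extrapolated: 119.8597526372 / 15 = 7.9906501758

7.990650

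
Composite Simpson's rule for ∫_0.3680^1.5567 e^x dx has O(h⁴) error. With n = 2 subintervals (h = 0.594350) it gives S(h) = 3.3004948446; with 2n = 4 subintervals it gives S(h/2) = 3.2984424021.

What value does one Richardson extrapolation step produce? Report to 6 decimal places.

3.298306

Order 4 gives 2^r = 16 and 2^r − 1 = 15.
Difference of the inputs: 3.2984424021 − 3.3004948446 = -0.0020524425
Correction (A(h/2) − A(h))/(16 − 1) = (-0.0020524425)/15 = -0.0001368295
R = A(h/2) + (A(h/2) − A(h))/15 = 3.2984424021 − 0.0001368295 = 3.2983055726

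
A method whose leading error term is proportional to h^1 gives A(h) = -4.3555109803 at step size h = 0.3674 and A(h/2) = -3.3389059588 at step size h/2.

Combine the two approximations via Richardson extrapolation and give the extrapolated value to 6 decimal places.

-2.322301

Leading term ∝ h^1; use weight 2 = 2^1.
Numerator 2*A(h/2) − A(h) = 2*(-3.3389059588) − (-4.3555109803) = -2.3223009373
Extrapolated: (-2.3223009373) / 1 = -2.3223009373
Correction |R − A(h/2)| = 1.017e+00; gap |A(h/2) − A(h)| = 1.017e+00.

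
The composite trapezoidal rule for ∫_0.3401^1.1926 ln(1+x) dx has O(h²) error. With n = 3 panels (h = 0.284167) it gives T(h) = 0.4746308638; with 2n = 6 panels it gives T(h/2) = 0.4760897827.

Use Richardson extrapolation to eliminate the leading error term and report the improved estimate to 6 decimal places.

The method has order 2: 2^2 = 4.
Numerator 4 × A(h/2) − A(h) = 4 × 0.4760897827 − 0.4746308638 = 1.4297282670
R = 1.4297282670/3 = 0.4765760890

0.476576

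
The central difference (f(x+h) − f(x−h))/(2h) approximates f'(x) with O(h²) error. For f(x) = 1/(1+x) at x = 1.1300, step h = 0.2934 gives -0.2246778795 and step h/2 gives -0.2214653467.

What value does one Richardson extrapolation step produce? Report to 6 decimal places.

r = 2, so 2^r = 4.
4 × (-0.2214653467) − (-0.2246778795) = -0.6611835073
(4 × (-0.2214653467) − (-0.2246778795))/(4 − 1) = -0.2203945024

-0.220395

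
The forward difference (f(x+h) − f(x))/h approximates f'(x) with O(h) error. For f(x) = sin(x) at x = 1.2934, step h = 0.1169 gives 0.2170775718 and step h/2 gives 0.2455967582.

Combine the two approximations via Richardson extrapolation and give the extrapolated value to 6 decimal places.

r = 1: numerator weight 2, denominator 1.
2 × 0.2455967582 − 0.2170775718 = 0.2741159446
Divide by 2^1 − 1 = 1.
Extrapolated: 0.2741159446 / 1 = 0.2741159446

0.274116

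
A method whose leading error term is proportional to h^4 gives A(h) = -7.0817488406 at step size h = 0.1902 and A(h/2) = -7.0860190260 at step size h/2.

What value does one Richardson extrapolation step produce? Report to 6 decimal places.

-7.086304

The method has order 4: 2^4 = 16.
Numerator 16×A(h/2) − A(h) = 16×(-7.0860190260) − (-7.0817488406) = -106.2945555754
Divide by 2^4 − 1 = 15.
(-106.2945555754) ÷ 15 = -7.0863037050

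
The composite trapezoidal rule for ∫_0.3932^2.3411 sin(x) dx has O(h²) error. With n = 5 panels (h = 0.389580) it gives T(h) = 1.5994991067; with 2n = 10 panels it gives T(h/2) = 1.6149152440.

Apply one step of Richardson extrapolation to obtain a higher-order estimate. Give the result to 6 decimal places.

1.620054

Leading term ∝ h^2; use weight 4 = 2^2.
Top: 4(1.6149152440) − (1.5994991067) = 4.8601618693
4.8601618693 ÷ 3 = 1.6200539564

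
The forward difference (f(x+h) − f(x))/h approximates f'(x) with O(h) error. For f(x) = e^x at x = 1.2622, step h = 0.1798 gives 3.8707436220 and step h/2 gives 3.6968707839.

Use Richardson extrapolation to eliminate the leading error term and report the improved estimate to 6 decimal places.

The method has order 1: 2^1 = 2.
Top: 2(3.6968707839) − (3.8707436220) = 3.5229979458
3.5229979458 ÷ 1 = 3.5229979458
Correction |R − A(h/2)| = 1.739e-01; gap |A(h/2) − A(h)| = 1.739e-01.

3.522998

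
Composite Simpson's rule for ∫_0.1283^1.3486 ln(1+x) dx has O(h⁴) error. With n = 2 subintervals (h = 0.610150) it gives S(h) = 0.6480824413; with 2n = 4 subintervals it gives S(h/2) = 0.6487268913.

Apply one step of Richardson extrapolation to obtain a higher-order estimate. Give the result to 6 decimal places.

r = 4, so 2^r = 16.
2^4 × A(h/2) = 10.3796302608; minus A(h) gives 9.7315478195.
R = 9.7315478195/15 = 0.6487698546
Correction |R − A(h/2)| = 4.296e-05; gap |A(h/2) − A(h)| = 6.445e-04.

0.648770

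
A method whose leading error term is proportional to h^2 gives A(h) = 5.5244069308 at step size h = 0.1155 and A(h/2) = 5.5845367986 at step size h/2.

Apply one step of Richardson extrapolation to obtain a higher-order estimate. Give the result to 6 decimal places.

Order 2 gives 2^r = 4 and 2^r − 1 = 3.
2^2*A(h/2) = 22.3381471944; minus A(h) gives 16.8137402636.
Denominator 4 − 1 = 3.
R = 16.8137402636/3 = 5.6045800879

5.604580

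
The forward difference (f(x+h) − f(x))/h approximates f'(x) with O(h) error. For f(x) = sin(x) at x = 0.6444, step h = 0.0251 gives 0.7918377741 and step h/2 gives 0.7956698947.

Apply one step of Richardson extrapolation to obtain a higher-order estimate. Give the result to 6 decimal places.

0.799502

The method has order 1: 2^1 = 2.
Numerator 2·A(h/2) − A(h) = 2·0.7956698947 − 0.7918377741 = 0.7995020153
R = 0.7995020153/1 = 0.7995020153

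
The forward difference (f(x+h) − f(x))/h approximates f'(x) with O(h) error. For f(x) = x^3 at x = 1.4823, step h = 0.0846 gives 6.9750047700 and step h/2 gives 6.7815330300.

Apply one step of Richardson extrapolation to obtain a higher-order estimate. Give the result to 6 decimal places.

Leading term ∝ h^1; use weight 2 = 2^1.
2 × 6.7815330300 = 13.5630660600; subtract 6.9750047700 → 6.5880612900
Divide by 2^1 − 1 = 1.
6.5880612900 ÷ 1 = 6.5880612900

6.588061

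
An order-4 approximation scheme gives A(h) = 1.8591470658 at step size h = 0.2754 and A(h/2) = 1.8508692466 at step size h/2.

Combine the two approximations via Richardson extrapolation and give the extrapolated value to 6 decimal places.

Order 4 gives 2^r = 16 and 2^r − 1 = 15.
2^4 × A(h/2) = 29.6139079456; minus A(h) gives 27.7547608798.
Divide by 2^4 − 1 = 15.
Result: 1.8503173920

1.850317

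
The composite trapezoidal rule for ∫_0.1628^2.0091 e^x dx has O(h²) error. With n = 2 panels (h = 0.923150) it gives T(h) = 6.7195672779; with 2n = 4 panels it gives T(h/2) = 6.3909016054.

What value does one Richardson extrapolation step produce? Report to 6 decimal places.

6.281346

r = 2, so 2^r = 4.
4×6.3909016054 = 25.5636064216; 25.5636064216 − 6.7195672779 = 18.8440391437
Divide by 2^2 − 1 = 3.
So the Richardson estimate is 6.2813463812.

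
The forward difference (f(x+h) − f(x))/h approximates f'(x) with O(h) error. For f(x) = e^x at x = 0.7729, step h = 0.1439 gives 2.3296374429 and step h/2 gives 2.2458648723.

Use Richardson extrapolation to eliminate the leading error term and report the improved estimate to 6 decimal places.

r = 1: numerator weight 2, denominator 1.
A(h/2) − A(h) = 2.2458648723 − 2.3296374429 = -0.0837725706
Divide by 2^1 − 1 = 1: (-0.0837725706)/1 = -0.0837725706
R = 2.2458648723 − 0.0837725706 = 2.1620923017
Correction |R − A(h/2)| = 8.377e-02; gap |A(h/2) − A(h)| = 8.377e-02.

2.162092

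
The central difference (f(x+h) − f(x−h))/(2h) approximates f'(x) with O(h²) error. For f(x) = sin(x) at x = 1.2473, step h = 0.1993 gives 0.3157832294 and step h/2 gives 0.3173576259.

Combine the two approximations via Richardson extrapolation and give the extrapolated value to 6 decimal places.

0.317882

Method order is 2; weight 2^2 = 4.
Numerator 4×A(h/2) − A(h) = 4×0.3173576259 − 0.3157832294 = 0.9536472742
(4×0.3173576259 − 0.3157832294)/(4 − 1) = 0.3178824247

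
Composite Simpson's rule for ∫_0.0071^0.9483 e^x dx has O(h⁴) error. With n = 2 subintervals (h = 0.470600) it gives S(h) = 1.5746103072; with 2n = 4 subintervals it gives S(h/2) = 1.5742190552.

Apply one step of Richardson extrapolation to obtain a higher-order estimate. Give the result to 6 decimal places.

Order 4 gives 2^r = 16 and 2^r − 1 = 15.
A(h/2) − A(h) = 1.5742190552 − 1.5746103072 = -0.0003912520
Correction (A(h/2) − A(h))/(16 − 1) = (-0.0003912520)/15 = -0.0000260835
R = A(h/2) + (A(h/2) − A(h))/15 = 1.5742190552 − 0.0000260835 = 1.5741929717
Gap between inputs: 3.913e-04; correction applied: −0.0000260835.

1.574193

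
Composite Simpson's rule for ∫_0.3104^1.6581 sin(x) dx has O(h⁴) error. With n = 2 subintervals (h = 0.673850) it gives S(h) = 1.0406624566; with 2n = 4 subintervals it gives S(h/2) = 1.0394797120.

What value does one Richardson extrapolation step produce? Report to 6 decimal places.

r = 4: numerator weight 16, denominator 15.
16 × 1.0394797120 − 1.0406624566 = 15.5910129354
Divide by 2^4 − 1 = 15.
(16 × 1.0394797120 − 1.0406624566)/(16 − 1) = 1.0394008624
Gap between inputs: 1.183e-03; correction applied: −0.0000788496.

1.039401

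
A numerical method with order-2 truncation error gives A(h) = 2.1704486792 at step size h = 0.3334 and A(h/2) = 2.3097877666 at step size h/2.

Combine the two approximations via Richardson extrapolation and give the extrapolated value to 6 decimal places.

2.356234

r = 2, so 2^r = 4.
Top: 4(2.3097877666) − (2.1704486792) = 7.0687023872
Divide by 2^2 − 1 = 3.
Extrapolated: 7.0687023872 / 3 = 2.3562341291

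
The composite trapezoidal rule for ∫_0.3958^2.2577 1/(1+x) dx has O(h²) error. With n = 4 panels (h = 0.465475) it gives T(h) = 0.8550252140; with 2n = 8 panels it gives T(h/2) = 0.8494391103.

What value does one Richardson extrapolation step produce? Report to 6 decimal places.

0.847577

r = 2, so 2^r = 4.
Numerator 4*A(h/2) − A(h) = 4*0.8494391103 − 0.8550252140 = 2.5427312272
2.5427312272 ÷ 3 = 0.8475770757
Correction |R − A(h/2)| = 1.862e-03; gap |A(h/2) − A(h)| = 5.586e-03.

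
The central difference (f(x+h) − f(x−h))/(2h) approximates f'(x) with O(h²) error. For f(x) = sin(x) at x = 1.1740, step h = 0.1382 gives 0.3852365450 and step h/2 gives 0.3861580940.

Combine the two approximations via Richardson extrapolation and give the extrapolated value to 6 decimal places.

Leading term ∝ h^2; use weight 4 = 2^2.
Difference of the inputs: 0.3861580940 − 0.3852365450 = 0.0009215490
Correction (A(h/2) − A(h))/(4 − 1) = 0.0009215490/3 = 0.0003071830
R = A(h/2) + (A(h/2) − A(h))/3 = 0.3861580940 + 0.0003071830 = 0.3864652770

0.386465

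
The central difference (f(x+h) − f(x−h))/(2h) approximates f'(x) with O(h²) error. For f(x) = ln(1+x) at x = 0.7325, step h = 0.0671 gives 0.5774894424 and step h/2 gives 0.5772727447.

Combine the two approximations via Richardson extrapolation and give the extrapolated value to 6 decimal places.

0.577201

With r = 2 the leading error scales as h^2, so the weight is 2^2 = 4.
Numerator 4·A(h/2) − A(h) = 4·0.5772727447 − 0.5774894424 = 1.7316015364
(4·0.5772727447 − 0.5774894424)/(4 − 1) = 0.5772005121
Correction |R − A(h/2)| = 7.223e-05; gap |A(h/2) − A(h)| = 2.167e-04.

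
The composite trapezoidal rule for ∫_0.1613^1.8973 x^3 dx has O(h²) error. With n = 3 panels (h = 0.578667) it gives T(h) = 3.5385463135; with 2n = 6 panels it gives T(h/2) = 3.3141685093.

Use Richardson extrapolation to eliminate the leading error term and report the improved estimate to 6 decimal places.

The method has order 2: 2^2 = 4.
A(h/2) − A(h) = 3.3141685093 − 3.5385463135 = -0.2243778042
Correction (A(h/2) − A(h))/(4 − 1) = (-0.2243778042)/3 = -0.0747926014
R = 3.3141685093 − 0.0747926014 = 3.2393759079
Correction |R − A(h/2)| = 7.479e-02; gap |A(h/2) − A(h)| = 2.244e-01.

3.239376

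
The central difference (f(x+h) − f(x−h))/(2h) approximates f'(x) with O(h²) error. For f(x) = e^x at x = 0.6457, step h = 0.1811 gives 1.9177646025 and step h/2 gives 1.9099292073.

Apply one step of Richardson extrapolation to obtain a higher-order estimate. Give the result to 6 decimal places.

1.907317

r = 2, so 2^r = 4.
4*1.9099292073 = 7.6397168292; subtract 1.9177646025 → 5.7219522267
(4*1.9099292073 − 1.9177646025)/(4 − 1) = 1.9073174089
Correction |R − A(h/2)| = 2.612e-03; gap |A(h/2) − A(h)| = 7.835e-03.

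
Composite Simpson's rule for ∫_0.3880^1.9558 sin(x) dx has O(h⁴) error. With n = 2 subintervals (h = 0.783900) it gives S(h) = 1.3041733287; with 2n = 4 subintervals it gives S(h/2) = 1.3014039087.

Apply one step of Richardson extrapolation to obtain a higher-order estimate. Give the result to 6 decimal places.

1.301219

r = 4: numerator weight 16, denominator 15.
16 × 1.3014039087 = 20.8224625392; 20.8224625392 − 1.3041733287 = 19.5182892105
Denominator 16 − 1 = 15.
R = 19.5182892105/15 = 1.3012192807
Correction |R − A(h/2)| = 1.846e-04; gap |A(h/2) − A(h)| = 2.769e-03.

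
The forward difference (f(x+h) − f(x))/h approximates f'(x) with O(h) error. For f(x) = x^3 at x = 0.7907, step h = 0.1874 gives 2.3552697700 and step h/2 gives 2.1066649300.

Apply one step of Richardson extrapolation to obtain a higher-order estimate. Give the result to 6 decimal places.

1.858060

The method has order 1: 2^1 = 2.
Numerator 2 × A(h/2) − A(h) = 2 × 2.1066649300 − 2.3552697700 = 1.8580600900
1.8580600900 ÷ 1 = 1.8580600900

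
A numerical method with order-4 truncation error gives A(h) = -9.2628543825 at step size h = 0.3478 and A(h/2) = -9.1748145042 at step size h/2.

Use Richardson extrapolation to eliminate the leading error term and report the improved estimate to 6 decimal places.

r = 4, so 2^r = 16.
A(h/2) − A(h) = -9.1748145042 − (-9.2628543825) = 0.0880398783
Divide by 2^4 − 1 = 15: 0.0880398783/15 = 0.0058693252
R = A(h/2) + (A(h/2) − A(h))/15 = -9.1748145042 + 0.0058693252 = -9.1689451790
Shift from A(h/2): +0.0058693252.

-9.168945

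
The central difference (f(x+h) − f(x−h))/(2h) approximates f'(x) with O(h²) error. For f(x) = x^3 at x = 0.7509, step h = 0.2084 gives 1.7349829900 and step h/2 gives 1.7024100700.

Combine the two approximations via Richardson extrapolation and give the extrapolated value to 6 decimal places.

1.691552

Method order is 2; weight 2^2 = 4.
4 × 1.7024100700 − 1.7349829900 = 5.0746572900
(4 × 1.7024100700 − 1.7349829900)/(4 − 1) = 1.6915524300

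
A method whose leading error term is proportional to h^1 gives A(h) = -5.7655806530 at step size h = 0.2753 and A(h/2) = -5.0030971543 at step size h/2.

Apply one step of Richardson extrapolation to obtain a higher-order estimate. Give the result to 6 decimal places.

-4.240614

r = 1, so 2^r = 2.
A(h/2) − A(h) = -5.0030971543 − (-5.7655806530) = 0.7624834987
Divide by 2^1 − 1 = 1: 0.7624834987/1 = 0.7624834987
R = -5.0030971543 + 0.7624834987 = -4.2406136556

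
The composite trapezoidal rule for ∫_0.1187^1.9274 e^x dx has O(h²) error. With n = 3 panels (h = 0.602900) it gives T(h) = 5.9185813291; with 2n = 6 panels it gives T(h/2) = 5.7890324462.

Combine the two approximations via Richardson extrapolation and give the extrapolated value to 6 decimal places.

Method order is 2; weight 2^2 = 4.
2^2·A(h/2) = 23.1561297848; minus A(h) gives 17.2375484557.
Denominator 4 − 1 = 3.
So the Richardson estimate is 5.7458494852.

5.745849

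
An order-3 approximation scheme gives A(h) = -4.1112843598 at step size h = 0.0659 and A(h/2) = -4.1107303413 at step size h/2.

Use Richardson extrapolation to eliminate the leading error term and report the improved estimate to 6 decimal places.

-4.110651

r = 3, so 2^r = 8.
8 × (-4.1107303413) − (-4.1112843598) = -28.7745583706
Divide by 2^3 − 1 = 7.
(8 × (-4.1107303413) − (-4.1112843598))/(8 − 1) = -4.1106511958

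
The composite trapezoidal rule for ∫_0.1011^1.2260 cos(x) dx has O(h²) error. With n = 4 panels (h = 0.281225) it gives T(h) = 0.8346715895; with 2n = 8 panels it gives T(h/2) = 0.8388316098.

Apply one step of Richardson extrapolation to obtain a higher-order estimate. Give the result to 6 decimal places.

Leading term ∝ h^2; use weight 4 = 2^2.
4 × 0.8388316098 = 3.3553264392; 3.3553264392 − 0.8346715895 = 2.5206548497
R = 2.5206548497/3 = 0.8402182832

0.840218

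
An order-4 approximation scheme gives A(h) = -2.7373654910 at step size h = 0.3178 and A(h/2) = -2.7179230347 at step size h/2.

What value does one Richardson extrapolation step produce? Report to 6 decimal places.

-2.716627

r = 4: numerator weight 16, denominator 15.
16*(-2.7179230347) = -43.4867685552; (-43.4867685552) − (-2.7373654910) = -40.7494030642
Divide by 2^4 − 1 = 15.
(-40.7494030642) ÷ 15 = -2.7166268709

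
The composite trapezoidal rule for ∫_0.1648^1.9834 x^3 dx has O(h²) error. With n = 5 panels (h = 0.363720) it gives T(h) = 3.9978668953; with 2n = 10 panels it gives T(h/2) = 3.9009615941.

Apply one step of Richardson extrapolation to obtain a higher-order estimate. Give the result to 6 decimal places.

3.868660

The method has order 2: 2^2 = 4.
Difference of the inputs: 3.9009615941 − 3.9978668953 = -0.0969053012
Correction (A(h/2) − A(h))/(4 − 1) = (-0.0969053012)/3 = -0.0323017671
R = 3.9009615941 − 0.0323017671 = 3.8686598270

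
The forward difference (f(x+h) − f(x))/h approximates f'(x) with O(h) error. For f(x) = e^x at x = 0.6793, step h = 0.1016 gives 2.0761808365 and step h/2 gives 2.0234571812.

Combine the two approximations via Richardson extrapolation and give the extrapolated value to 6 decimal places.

r = 1: numerator weight 2, denominator 1.
2·2.0234571812 = 4.0469143624; 4.0469143624 − 2.0761808365 = 1.9707335259
R = 1.9707335259/1 = 1.9707335259

1.970734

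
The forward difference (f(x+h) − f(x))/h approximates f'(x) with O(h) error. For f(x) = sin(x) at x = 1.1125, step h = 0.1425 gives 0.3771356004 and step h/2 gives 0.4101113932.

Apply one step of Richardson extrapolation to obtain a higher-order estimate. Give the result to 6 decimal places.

0.443087

With r = 1 the leading error scales as h^1, so the weight is 2^1 = 2.
2·0.4101113932 = 0.8202227864; 0.8202227864 − 0.3771356004 = 0.4430871860
Denominator 2 − 1 = 1.
Extrapolated: 0.4430871860 / 1 = 0.4430871860
Shift from A(h/2): +0.0329757928.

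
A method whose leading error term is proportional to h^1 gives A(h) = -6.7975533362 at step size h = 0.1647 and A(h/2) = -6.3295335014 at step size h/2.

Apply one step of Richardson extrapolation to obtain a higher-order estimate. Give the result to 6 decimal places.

-5.861514

r = 1, so 2^r = 2.
Numerator 2 × A(h/2) − A(h) = 2 × (-6.3295335014) − (-6.7975533362) = -5.8615136666
Extrapolated: (-5.8615136666) / 1 = -5.8615136666
Correction |R − A(h/2)| = 4.680e-01; gap |A(h/2) − A(h)| = 4.680e-01.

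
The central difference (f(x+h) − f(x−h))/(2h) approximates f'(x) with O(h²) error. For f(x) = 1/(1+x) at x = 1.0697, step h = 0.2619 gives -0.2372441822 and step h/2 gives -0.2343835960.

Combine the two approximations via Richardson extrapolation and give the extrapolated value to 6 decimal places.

-0.233430

With r = 2 the leading error scales as h^2, so the weight is 2^2 = 4.
Numerator 4·A(h/2) − A(h) = 4·(-0.2343835960) − (-0.2372441822) = -0.7002902018
(-0.7002902018) ÷ 3 = -0.2334300673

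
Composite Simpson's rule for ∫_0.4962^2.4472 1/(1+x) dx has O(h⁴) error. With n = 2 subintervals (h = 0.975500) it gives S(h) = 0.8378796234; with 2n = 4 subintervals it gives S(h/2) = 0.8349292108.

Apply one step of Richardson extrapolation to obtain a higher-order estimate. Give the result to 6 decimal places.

0.834733

The method has order 4: 2^4 = 16.
Weighted: 13.3588673728 − 0.8378796234 = 12.5209877494
Denominator 16 − 1 = 15.
12.5209877494 ÷ 15 = 0.8347325166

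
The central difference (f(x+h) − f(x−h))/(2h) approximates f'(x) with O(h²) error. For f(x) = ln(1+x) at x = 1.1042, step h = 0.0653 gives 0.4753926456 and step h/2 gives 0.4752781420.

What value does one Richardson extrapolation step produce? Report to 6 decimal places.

0.475240

Method order is 2; weight 2^2 = 4.
Weighted: 1.9011125680 − 0.4753926456 = 1.4257199224
Divide by 2^2 − 1 = 3.
R = 1.4257199224/3 = 0.4752399741
Correction |R − A(h/2)| = 3.817e-05; gap |A(h/2) − A(h)| = 1.145e-04.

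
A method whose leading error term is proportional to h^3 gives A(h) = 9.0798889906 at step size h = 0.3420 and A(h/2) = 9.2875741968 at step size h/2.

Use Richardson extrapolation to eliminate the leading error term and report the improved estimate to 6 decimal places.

Leading term ∝ h^3; use weight 8 = 2^3.
8 × 9.2875741968 − 9.0798889906 = 65.2207045838
(8 × 9.2875741968 − 9.0798889906)/(8 − 1) = 9.3172435120

9.317244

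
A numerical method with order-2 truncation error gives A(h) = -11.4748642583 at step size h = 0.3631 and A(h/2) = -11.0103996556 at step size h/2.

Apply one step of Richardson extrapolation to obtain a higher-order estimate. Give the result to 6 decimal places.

With r = 2 the leading error scales as h^2, so the weight is 2^2 = 4.
Top: 4(-11.0103996556) − (-11.4748642583) = -32.5667343641
(4*(-11.0103996556) − (-11.4748642583))/(4 − 1) = -10.8555781214

-10.855578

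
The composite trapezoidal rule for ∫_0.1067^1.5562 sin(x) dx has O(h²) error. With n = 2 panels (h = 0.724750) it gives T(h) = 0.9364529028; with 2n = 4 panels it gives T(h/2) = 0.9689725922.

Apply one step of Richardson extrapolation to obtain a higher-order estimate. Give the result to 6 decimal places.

0.979812

With r = 2 the leading error scales as h^2, so the weight is 2^2 = 4.
A(h/2) − A(h) = 0.9689725922 − 0.9364529028 = 0.0325196894
Divide by 2^2 − 1 = 3: 0.0325196894/3 = 0.0108398965
R = A(h/2) + (A(h/2) − A(h))/3 = 0.9689725922 + 0.0108398965 = 0.9798124887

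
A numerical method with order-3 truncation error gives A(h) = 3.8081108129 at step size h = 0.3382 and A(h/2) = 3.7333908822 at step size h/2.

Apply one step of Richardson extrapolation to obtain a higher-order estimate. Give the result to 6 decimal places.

Leading term ∝ h^3; use weight 8 = 2^3.
8·3.7333908822 − 3.8081108129 = 26.0590162447
Denominator 8 − 1 = 7.
(8·3.7333908822 − 3.8081108129)/(8 − 1) = 3.7227166064
Gap between inputs: 7.472e-02; correction applied: −0.0106742758.

3.722717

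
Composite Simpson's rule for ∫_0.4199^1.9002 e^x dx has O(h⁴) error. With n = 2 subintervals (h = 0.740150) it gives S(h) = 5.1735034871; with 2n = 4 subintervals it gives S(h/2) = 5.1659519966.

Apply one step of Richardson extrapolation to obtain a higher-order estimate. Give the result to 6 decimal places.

5.165449

r = 4, so 2^r = 16.
Top: 16(5.1659519966) − (5.1735034871) = 77.4817284585
Extrapolated: 77.4817284585 / 15 = 5.1654485639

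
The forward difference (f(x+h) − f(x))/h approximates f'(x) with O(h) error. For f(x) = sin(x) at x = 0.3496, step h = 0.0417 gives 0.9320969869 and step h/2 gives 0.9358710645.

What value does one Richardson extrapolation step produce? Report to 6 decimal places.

r = 1: numerator weight 2, denominator 1.
2×0.9358710645 = 1.8717421290; 1.8717421290 − 0.9320969869 = 0.9396451421
Denominator 2 − 1 = 1.
0.9396451421 ÷ 1 = 0.9396451421

0.939645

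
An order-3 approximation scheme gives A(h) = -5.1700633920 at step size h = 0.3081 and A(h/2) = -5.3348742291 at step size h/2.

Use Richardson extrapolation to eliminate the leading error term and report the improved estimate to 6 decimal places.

-5.358419

Method order is 3; weight 2^3 = 8.
8×(-5.3348742291) = -42.6789938328; (-42.6789938328) − (-5.1700633920) = -37.5089304408
R = (-37.5089304408)/7 = -5.3584186344
Shift from A(h/2): −0.0235444053.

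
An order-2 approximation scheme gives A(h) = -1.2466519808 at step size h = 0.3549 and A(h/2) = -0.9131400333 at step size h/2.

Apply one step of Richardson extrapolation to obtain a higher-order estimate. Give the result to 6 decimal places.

With r = 2 the leading error scales as h^2, so the weight is 2^2 = 4.
4×(-0.9131400333) = -3.6525601332; subtract (-1.2466519808) → -2.4059081524
Divide by 2^2 − 1 = 3.
R = (-2.4059081524)/3 = -0.8019693841
Shift from A(h/2): +0.1111706492.

-0.801969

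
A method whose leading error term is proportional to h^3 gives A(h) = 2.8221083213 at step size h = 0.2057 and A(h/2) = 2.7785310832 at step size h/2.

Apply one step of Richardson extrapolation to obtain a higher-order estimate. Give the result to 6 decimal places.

2.772306

Leading term ∝ h^3; use weight 8 = 2^3.
8*2.7785310832 − 2.8221083213 = 19.4061403443
19.4061403443 ÷ 7 = 2.7723057635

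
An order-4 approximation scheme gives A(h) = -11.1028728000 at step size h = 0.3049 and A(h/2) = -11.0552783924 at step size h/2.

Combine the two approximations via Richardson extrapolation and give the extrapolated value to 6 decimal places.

-11.052105

Method order is 4; weight 2^4 = 16.
16·(-11.0552783924) = -176.8844542784; (-176.8844542784) − (-11.1028728000) = -165.7815814784
Denominator 16 − 1 = 15.
R = (-165.7815814784)/15 = -11.0521054319
Shift from A(h/2): +0.0031729605.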